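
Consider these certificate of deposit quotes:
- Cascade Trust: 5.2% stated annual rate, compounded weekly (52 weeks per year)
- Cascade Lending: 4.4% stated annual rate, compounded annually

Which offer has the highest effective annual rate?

Cascade Trust

Cascade Trust: (1 + 0.052/52)^52 − 1 = 5.335%
Cascade Lending: compounded annually, EAR = 4.400%
The highest effective annual rate is Cascade Trust at 5.335%.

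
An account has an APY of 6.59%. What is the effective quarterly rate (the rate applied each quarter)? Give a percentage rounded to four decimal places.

1.6083%

The per-quarter rate i satisfies (1 + i)^4 = 1 + 0.0659.
i = 1.0659^(1/4) − 1 = 0.0160828 = 1.6083%.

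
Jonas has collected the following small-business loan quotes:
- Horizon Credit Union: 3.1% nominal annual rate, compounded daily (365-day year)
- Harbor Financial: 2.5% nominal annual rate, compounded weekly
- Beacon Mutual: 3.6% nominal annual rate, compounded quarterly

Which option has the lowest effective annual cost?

Harbor Financial

Horizon Credit Union: (1 + 0.031/365)^365 − 1 = 3.148%
Harbor Financial: (1 + 0.025/52)^52 − 1 = 2.531%
Beacon Mutual: (1 + 0.036/4)^4 − 1 = 3.649%
The lowest effective annual rate is Harbor Financial at 2.531%.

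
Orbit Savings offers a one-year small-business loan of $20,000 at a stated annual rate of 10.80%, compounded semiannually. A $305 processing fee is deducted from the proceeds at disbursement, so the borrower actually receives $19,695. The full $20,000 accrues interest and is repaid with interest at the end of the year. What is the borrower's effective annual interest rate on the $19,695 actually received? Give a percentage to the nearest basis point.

Amount owed after one year: 20,000 × (1 + 0.1080/2)^2 = 20,000 × 1.110916 = $22,218.32.
Effective rate on net proceeds: 22,218.32 / 19,695 − 1 = 0.128120 = 12.81%.

12.81%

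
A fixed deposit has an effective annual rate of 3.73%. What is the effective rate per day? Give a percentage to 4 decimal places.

0.0100%

The per-day rate i satisfies (1 + i)^365 = 1 + 0.0373.
i = 1.0373^(1/365) − 1 = 0.0001003 = 0.0100%.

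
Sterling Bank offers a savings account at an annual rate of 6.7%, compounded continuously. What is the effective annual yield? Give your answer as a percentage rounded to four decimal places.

6.9295%

With continuous compounding, EAR = e^0.067 − 1.
e^0.067 = 1.069295, so EAR = 0.069295 = 6.9295%.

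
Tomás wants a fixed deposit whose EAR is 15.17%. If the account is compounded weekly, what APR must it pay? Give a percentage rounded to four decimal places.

(1 + r/52)^52 − 1 = 0.1517, so 1 + r/52 = 1.1517^(1/52).
r/52 = 0.002720, so r = 0.141431 = 14.1431%.

14.1431%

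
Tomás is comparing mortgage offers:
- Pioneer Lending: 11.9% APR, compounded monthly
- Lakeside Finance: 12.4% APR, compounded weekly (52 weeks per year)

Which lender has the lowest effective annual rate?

Pioneer Lending

Pioneer Lending: (1 + 0.119/12)^12 − 1 = 12.571%
Lakeside Finance: (1 + 0.124/52)^52 − 1 = 13.185%
The lowest effective annual rate is Pioneer Lending at 12.571%.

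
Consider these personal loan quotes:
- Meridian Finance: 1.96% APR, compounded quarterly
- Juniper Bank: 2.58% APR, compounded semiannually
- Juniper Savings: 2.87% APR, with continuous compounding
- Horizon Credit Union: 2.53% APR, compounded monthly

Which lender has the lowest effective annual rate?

Meridian Finance

Meridian Finance: (1 + 0.0196/4)^4 − 1 = 1.974%
Juniper Bank: (1 + 0.0258/2)^2 − 1 = 2.597%
Juniper Savings: e^0.0287 − 1 = 2.912%
Horizon Credit Union: (1 + 0.0253/12)^12 − 1 = 2.560%
The lowest effective annual rate is Meridian Finance at 1.974%.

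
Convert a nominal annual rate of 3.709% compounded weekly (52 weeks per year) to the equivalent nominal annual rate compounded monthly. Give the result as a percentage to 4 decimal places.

3.7134%

EAR = (1 + 0.03709/52)^52 − 1 = 0.037773.
Solve (1 + r/12)^12 = 1.037773: r/12 = 1.037773^(1/12) − 1 = 0.003095, so r = 0.037134 = 3.7134%.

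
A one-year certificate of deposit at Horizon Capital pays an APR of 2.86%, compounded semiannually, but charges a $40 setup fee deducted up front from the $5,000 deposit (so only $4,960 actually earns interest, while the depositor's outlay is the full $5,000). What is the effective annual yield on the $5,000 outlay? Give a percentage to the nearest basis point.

Value after one year: 4,960 × (1 + 0.0286/2)^2 = 4,960 × 1.028804 = $5,102.87.
Effective yield on the $5,000 outlay: 5,102.87 / 5,000 − 1 = 0.020574 = 2.06%.

2.06%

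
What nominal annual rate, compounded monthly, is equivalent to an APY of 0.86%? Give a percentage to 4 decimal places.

(1 + r/12)^12 − 1 = 0.0086, so 1 + r/12 = 1.0086^(1/12).
r/12 = 0.000714, so r = 0.008566 = 0.8566%.

0.8566%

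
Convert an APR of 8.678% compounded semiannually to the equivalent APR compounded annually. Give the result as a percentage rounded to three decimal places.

EAR = (1 + 0.08678/2)^2 − 1 = 0.088663.
Compounded annually, the equivalent nominal rate is the EAR itself: 8.866%.

8.866%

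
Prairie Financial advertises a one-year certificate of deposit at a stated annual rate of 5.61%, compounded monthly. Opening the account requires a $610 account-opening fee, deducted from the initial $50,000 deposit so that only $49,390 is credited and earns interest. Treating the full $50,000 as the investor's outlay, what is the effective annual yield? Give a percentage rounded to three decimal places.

4.466%

Value after one year: 49,390 × (1 + 0.0561/12)^12 = 49,390 × 1.057565 = $52,233.14.
Effective yield on the $50,000 outlay: 52,233.14 / 50,000 − 1 = 0.044663 = 4.466%.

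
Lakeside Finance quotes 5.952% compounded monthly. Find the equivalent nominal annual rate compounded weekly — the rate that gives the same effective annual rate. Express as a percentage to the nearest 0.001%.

5.941%

EAR = (1 + 0.05952/12)^12 − 1 = 0.061171.
Solve (1 + r/52)^52 = 1.061171: r/52 = 1.061171^(1/52) − 1 = 0.001142, so r = 0.059407 = 5.941%.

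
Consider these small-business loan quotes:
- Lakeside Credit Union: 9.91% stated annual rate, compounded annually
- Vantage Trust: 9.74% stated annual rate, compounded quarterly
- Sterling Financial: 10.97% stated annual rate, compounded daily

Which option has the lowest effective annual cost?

Lakeside Credit Union

Lakeside Credit Union: compounded annually, EAR = 9.910%
Vantage Trust: (1 + 0.0974/4)^4 − 1 = 10.102%
Sterling Financial: (1 + 0.1097/365)^365 − 1 = 11.592%
The lowest effective annual rate is Lakeside Credit Union at 9.910%.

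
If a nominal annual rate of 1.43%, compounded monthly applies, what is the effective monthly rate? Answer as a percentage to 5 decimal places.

With a nominal annual rate compounded monthly, the periodic rate is the nominal rate divided by 12.
i = 0.0143 / 12 = 0.0011917 = 0.11917%.

0.11917%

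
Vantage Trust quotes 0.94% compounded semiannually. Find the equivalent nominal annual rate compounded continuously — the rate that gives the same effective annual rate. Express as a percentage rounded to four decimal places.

EAR = (1 + 0.0094/2)^2 − 1 = 0.009422.
Equivalent continuous rate: r = ln(1 + 0.009422) = 0.009378 = 0.9378%.

0.9378%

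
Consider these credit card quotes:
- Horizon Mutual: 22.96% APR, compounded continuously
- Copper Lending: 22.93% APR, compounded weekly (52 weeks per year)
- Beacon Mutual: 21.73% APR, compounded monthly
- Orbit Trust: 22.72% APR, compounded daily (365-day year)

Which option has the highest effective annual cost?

Horizon Mutual: e^0.2296 − 1 = 25.810%
Copper Lending: (1 + 0.2293/52)^52 − 1 = 25.709%
Beacon Mutual: (1 + 0.2173/12)^12 − 1 = 24.030%
Orbit Trust: (1 + 0.2272/365)^365 − 1 = 25.499%
The highest effective annual rate is Horizon Mutual at 25.810%.

Horizon Mutual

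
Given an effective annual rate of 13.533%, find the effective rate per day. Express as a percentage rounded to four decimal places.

0.0348%

The per-day rate i satisfies (1 + i)^365 = 1 + 0.13533.
i = 1.13533^(1/365) − 1 = 0.0003478 = 0.0348%.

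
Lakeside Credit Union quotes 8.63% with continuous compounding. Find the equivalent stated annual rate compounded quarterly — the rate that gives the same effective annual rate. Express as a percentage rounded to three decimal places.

EAR under continuous compounding: e^0.0863 − 1 = 0.090133.
Solve (1 + r/4)^4 = 1.090133: r/4 = 1.090133^(1/4) − 1 = 0.021809, so r = 0.087238 = 8.724%.

8.724%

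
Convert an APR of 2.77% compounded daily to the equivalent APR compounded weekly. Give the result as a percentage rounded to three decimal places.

EAR = (1 + 0.0277/365)^365 − 1 = 0.028086.
Solve (1 + r/52)^52 = 1.028086: r/52 = 1.028086^(1/52) − 1 = 0.000533, so r = 0.027706 = 2.771%.

2.771%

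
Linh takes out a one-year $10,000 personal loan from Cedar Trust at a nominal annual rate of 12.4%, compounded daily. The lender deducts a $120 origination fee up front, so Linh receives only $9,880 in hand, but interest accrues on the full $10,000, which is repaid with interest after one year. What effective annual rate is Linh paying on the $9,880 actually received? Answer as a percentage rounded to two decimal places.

Amount owed after one year: 10,000 × (1 + 0.124/365)^365 = 10,000 × 1.131992 = $11,319.92.
Effective rate on net proceeds: 11,319.92 / 9,880 − 1 = 0.145741 = 14.57%.

14.57%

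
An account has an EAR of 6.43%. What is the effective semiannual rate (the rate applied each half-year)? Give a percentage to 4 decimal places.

The per-half-year rate i satisfies (1 + i)^2 = 1 + 0.0643.
i = 1.0643^(1/2) − 1 = 0.0316492 = 3.1649%.

3.1649%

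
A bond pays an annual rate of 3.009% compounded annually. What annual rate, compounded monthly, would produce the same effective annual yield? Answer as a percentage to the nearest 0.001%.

Compounded annually, EAR = nominal = 0.030090.
Solve (1 + r/12)^12 = 1.030090: r/12 = 1.030090^(1/12) − 1 = 0.002474, so r = 0.029683 = 2.968%.

2.968%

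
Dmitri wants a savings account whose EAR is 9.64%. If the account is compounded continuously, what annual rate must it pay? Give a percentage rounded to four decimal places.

Continuous: nominal r satisfies e^r − 1 = 0.0964.
r = ln(1 + 0.0964) = ln(1.0964) = 0.092032 = 9.2032%.

9.2032%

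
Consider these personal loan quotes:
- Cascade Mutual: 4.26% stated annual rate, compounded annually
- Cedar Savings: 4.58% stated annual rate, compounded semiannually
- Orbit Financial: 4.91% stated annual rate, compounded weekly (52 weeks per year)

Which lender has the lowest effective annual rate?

Cascade Mutual: compounded annually, EAR = 4.260%
Cedar Savings: (1 + 0.0458/2)^2 − 1 = 4.632%
Orbit Financial: (1 + 0.0491/52)^52 − 1 = 5.030%
The lowest effective annual rate is Cascade Mutual at 4.260%.

Cascade Mutual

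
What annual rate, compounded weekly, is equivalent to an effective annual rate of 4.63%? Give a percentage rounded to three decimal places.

(1 + r/52)^52 − 1 = 0.0463, so 1 + r/52 = 1.0463^(1/52).
r/52 = 0.000871, so r = 0.045280 = 4.528%.

4.528%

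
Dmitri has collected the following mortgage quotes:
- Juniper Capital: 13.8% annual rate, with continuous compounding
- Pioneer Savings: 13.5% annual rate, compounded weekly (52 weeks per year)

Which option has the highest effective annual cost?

Juniper Capital

Juniper Capital: e^0.138 − 1 = 14.798%
Pioneer Savings: (1 + 0.135/52)^52 − 1 = 14.434%
The highest effective annual rate is Juniper Capital at 14.798%.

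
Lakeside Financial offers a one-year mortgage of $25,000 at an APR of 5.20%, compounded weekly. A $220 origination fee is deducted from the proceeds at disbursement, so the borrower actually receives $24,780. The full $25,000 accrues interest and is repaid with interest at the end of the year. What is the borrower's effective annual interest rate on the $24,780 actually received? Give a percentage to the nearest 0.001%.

6.270%

Amount owed after one year: 25,000 × (1 + 0.0520/52)^52 = 25,000 × 1.053348 = $26,333.71.
Effective rate on net proceeds: 26,333.71 / 24,780 − 1 = 0.062700 = 6.270%.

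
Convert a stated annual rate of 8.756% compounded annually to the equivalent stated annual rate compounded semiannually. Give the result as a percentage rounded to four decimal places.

8.5723%

Compounded annually, EAR = nominal = 0.087560.
Solve (1 + r/2)^2 = 1.087560: r/2 = 1.087560^(1/2) − 1 = 0.042861, so r = 0.085723 = 8.5723%.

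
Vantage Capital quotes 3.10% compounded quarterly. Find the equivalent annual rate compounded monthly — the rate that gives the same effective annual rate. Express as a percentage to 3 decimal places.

3.092%

EAR = (1 + 0.0310/4)^4 − 1 = 0.031362.
Solve (1 + r/12)^12 = 1.031362: r/12 = 1.031362^(1/12) − 1 = 0.002577, so r = 0.030920 = 3.092%.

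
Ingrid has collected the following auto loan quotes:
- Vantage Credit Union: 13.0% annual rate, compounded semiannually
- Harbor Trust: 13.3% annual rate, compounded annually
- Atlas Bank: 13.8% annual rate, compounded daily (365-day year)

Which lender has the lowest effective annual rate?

Vantage Credit Union: (1 + 0.130/2)^2 − 1 = 13.422%
Harbor Trust: compounded annually, EAR = 13.300%
Atlas Bank: (1 + 0.138/365)^365 − 1 = 14.795%
The lowest effective annual rate is Harbor Trust at 13.300%.

Harbor Trust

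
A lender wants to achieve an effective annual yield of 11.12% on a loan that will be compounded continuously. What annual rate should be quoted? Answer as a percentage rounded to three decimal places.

10.544%

Continuous: nominal r satisfies e^r − 1 = 0.1112.
r = ln(1 + 0.1112) = ln(1.1112) = 0.105441 = 10.544%.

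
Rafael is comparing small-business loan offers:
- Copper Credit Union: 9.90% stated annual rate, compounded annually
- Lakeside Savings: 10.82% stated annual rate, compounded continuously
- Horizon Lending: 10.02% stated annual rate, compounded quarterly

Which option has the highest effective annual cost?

Copper Credit Union: compounded annually, EAR = 9.900%
Lakeside Savings: e^0.1082 − 1 = 11.427%
Horizon Lending: (1 + 0.1002/4)^4 − 1 = 10.403%
The highest effective annual rate is Lakeside Savings at 11.427%.

Lakeside Savings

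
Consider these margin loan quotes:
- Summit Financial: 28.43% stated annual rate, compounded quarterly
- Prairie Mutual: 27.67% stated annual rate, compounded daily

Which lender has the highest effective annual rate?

Prairie Mutual

Summit Financial: (1 + 0.2843/4)^4 − 1 = 31.607%
Prairie Mutual: (1 + 0.2767/365)^365 − 1 = 31.863%
The highest effective annual rate is Prairie Mutual at 31.863%.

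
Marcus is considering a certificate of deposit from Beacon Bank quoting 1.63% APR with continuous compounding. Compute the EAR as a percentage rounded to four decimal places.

1.6434%

With continuous compounding, EAR = e^0.0163 − 1.
e^0.0163 = 1.016434, so EAR = 0.016434 = 1.6434%.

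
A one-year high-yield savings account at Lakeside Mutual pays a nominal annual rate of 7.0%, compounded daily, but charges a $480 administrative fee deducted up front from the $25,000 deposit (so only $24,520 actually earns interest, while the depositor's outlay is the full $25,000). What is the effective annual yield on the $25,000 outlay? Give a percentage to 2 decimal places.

5.19%

Value after one year: 24,520 × (1 + 0.070/365)^365 = 24,520 × 1.072501 = $26,297.72.
Effective yield on the $25,000 outlay: 26,297.72 / 25,000 − 1 = 0.051909 = 5.19%.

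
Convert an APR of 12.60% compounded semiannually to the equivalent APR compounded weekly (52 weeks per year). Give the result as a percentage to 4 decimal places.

12.2334%

EAR = (1 + 0.1260/2)^2 − 1 = 0.129969.
Solve (1 + r/52)^52 = 1.129969: r/52 = 1.129969^(1/52) − 1 = 0.002353, so r = 0.122334 = 12.2334%.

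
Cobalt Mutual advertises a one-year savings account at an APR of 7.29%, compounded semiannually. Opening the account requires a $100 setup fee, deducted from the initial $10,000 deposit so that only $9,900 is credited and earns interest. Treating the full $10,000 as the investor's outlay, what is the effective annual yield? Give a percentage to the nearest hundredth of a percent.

Value after one year: 9,900 × (1 + 0.0729/2)^2 = 9,900 × 1.074229 = $10,634.86.
Effective yield on the $10,000 outlay: 10,634.86 / 10,000 − 1 = 0.063486 = 6.35%.

6.35%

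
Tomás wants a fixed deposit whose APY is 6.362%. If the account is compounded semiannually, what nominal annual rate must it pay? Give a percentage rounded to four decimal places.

(1 + r/2)^2 − 1 = 0.06362, so 1 + r/2 = 1.06362^(1/2).
r/2 = 0.031320, so r = 0.062639 = 6.2639%.

6.2639%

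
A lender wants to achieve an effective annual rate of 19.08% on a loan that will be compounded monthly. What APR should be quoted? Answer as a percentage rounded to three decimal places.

17.590%

(1 + r/12)^12 − 1 = 0.1908, so 1 + r/12 = 1.1908^(1/12).
r/12 = 0.014659, so r = 0.175902 = 17.590%.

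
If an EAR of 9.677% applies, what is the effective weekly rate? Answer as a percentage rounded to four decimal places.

The per-week rate i satisfies (1 + i)^52 = 1 + 0.09677.
i = 1.09677^(1/52) − 1 = 0.0017779 = 0.1778%.

0.1778%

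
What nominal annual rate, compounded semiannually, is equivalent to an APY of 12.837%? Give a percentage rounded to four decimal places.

(1 + r/2)^2 − 1 = 0.12837, so 1 + r/2 = 1.12837^(1/2).
r/2 = 0.062248, so r = 0.124495 = 12.4495%.

12.4495%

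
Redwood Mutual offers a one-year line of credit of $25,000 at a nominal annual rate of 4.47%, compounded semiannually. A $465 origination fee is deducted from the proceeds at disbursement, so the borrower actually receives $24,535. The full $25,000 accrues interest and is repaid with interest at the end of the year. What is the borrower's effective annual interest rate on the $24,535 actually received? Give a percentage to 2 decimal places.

Amount owed after one year: 25,000 × (1 + 0.0447/2)^2 = 25,000 × 1.045200 = $26,129.99.
Effective rate on net proceeds: 26,129.99 / 24,535 − 1 = 0.065009 = 6.50%.

6.50%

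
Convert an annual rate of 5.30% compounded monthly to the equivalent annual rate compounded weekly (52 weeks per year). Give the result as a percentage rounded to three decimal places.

EAR = (1 + 0.0530/12)^12 − 1 = 0.054307.
Solve (1 + r/52)^52 = 1.054307: r/52 = 1.054307^(1/52) − 1 = 0.001018, so r = 0.052910 = 5.291%.

5.291%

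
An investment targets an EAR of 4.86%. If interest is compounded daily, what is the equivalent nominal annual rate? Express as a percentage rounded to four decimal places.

(1 + r/365)^365 − 1 = 0.0486, so 1 + r/365 = 1.0486^(1/365).
r/365 = 0.000130, so r = 0.047459 = 4.7459%.

4.7459%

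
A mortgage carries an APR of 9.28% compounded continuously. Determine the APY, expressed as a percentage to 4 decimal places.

9.7242%

With continuous compounding, EAR = e^0.0928 − 1.
e^0.0928 = 1.097242, so EAR = 0.097242 = 9.7242%.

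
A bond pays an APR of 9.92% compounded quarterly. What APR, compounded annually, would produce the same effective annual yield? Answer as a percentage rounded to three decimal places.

10.295%

EAR = (1 + 0.0992/4)^4 − 1 = 0.102952.
Compounded annually, the equivalent nominal rate is the EAR itself: 10.295%.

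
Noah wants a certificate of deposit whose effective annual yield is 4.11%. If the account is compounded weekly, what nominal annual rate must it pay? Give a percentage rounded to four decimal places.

(1 + r/52)^52 − 1 = 0.0411, so 1 + r/52 = 1.0411^(1/52).
r/52 = 0.000775, so r = 0.040293 = 4.0293%.

4.0293%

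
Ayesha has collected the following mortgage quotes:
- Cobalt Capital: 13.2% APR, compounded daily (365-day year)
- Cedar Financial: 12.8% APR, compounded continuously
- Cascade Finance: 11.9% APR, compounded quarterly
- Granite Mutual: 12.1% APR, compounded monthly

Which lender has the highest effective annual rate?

Cobalt Capital: (1 + 0.132/365)^365 − 1 = 14.108%
Cedar Financial: e^0.128 − 1 = 13.655%
Cascade Finance: (1 + 0.119/4)^4 − 1 = 12.442%
Granite Mutual: (1 + 0.121/12)^12 − 1 = 12.794%
The highest effective annual rate is Cobalt Capital at 14.108%.

Cobalt Capital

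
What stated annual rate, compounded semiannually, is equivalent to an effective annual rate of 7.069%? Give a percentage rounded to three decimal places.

(1 + r/2)^2 − 1 = 0.07069, so 1 + r/2 = 1.07069^(1/2).
r/2 = 0.034742, so r = 0.069483 = 6.948%.

6.948%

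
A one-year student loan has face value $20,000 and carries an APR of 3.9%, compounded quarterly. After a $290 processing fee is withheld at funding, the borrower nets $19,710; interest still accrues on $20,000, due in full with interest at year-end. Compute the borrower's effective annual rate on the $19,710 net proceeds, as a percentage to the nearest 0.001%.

Amount owed after one year: 20,000 × (1 + 0.039/4)^4 = 20,000 × 1.039574 = $20,791.48.
Effective rate on net proceeds: 20,791.48 / 19,710 − 1 = 0.054870 = 5.487%.

5.487%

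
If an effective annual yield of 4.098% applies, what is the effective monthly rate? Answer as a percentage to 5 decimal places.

0.33525%

The per-month rate i satisfies (1 + i)^12 = 1 + 0.04098.
i = 1.04098^(1/12) − 1 = 0.0033525 = 0.33525%.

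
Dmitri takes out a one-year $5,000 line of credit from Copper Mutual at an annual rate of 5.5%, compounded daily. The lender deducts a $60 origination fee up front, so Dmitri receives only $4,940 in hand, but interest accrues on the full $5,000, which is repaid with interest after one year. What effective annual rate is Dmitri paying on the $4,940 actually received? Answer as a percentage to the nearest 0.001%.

6.937%

Amount owed after one year: 5,000 × (1 + 0.055/365)^365 = 5,000 × 1.056536 = $5,282.68.
Effective rate on net proceeds: 5,282.68 / 4,940 − 1 = 0.069369 = 6.937%.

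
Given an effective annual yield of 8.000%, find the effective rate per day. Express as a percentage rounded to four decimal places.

The per-day rate i satisfies (1 + i)^365 = 1 + 0.08000.
i = 1.08000^(1/365) − 1 = 0.0002109 = 0.0211%.

0.0211%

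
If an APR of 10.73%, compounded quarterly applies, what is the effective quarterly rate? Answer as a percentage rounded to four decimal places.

2.6825%

With a nominal annual rate compounded quarterly, the periodic rate is the nominal rate divided by 4.
i = 0.1073 / 4 = 0.0268250 = 2.6825%.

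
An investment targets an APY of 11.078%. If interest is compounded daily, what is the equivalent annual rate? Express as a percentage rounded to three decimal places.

10.508%

(1 + r/365)^365 − 1 = 0.11078, so 1 + r/365 = 1.11078^(1/365).
r/365 = 0.000288, so r = 0.105078 = 10.508%.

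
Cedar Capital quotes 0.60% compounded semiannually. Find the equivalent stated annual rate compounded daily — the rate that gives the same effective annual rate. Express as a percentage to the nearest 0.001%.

EAR = (1 + 0.0060/2)^2 − 1 = 0.006009.
Solve (1 + r/365)^365 = 1.006009: r/365 = 1.006009^(1/365) − 1 = 0.000016, so r = 0.005991 = 0.599%.

0.599%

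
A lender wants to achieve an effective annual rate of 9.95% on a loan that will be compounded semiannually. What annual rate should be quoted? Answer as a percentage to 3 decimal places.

9.714%

(1 + r/2)^2 − 1 = 0.0995, so 1 + r/2 = 1.0995^(1/2).
r/2 = 0.048570, so r = 0.097141 = 9.714%.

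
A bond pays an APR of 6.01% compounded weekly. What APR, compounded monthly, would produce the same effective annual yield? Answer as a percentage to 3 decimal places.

6.022%

EAR = (1 + 0.0601/52)^52 − 1 = 0.061906.
Solve (1 + r/12)^12 = 1.061906: r/12 = 1.061906^(1/12) − 1 = 0.005018, so r = 0.060216 = 6.022%.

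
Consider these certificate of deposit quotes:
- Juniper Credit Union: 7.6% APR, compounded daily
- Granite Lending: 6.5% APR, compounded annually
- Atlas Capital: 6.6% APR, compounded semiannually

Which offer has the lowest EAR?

Granite Lending

Juniper Credit Union: (1 + 0.076/365)^365 − 1 = 7.895%
Granite Lending: compounded annually, EAR = 6.500%
Atlas Capital: (1 + 0.066/2)^2 − 1 = 6.709%
The lowest effective annual rate is Granite Lending at 6.500%.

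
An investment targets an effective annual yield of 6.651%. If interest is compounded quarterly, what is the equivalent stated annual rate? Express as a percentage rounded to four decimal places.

(1 + r/4)^4 − 1 = 0.06651, so 1 + r/4 = 1.06651^(1/4).
r/4 = 0.016228, so r = 0.064913 = 6.4913%.

6.4913%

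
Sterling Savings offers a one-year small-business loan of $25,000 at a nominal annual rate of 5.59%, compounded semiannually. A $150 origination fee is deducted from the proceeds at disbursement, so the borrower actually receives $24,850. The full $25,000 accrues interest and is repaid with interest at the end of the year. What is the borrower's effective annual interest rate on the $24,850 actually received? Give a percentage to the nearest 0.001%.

Amount owed after one year: 25,000 × (1 + 0.0559/2)^2 = 25,000 × 1.056681 = $26,417.03.
Effective rate on net proceeds: 26,417.03 / 24,850 − 1 = 0.063060 = 6.306%.

6.306%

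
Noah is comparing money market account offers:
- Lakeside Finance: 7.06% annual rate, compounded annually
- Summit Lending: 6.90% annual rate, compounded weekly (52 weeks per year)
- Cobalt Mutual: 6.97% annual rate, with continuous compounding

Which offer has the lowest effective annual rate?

Lakeside Finance: compounded annually, EAR = 7.060%
Summit Lending: (1 + 0.0690/52)^52 − 1 = 7.139%
Cobalt Mutual: e^0.0697 − 1 = 7.219%
The lowest effective annual rate is Lakeside Finance at 7.060%.

Lakeside Finance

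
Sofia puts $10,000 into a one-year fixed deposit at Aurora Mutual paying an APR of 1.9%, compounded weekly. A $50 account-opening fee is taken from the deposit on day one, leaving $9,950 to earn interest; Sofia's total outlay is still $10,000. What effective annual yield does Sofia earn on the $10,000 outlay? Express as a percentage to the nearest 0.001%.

Value after one year: 9,950 × (1 + 0.019/52)^52 = 9,950 × 1.019178 = $10,140.82.
Effective yield on the $10,000 outlay: 10,140.82 / 10,000 − 1 = 0.014082 = 1.408%.

1.408%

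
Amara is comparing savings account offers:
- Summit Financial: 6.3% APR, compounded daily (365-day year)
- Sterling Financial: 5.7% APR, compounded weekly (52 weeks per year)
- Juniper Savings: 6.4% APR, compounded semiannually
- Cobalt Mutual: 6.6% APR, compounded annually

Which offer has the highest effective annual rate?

Cobalt Mutual

Summit Financial: (1 + 0.063/365)^365 − 1 = 6.502%
Sterling Financial: (1 + 0.057/52)^52 − 1 = 5.862%
Juniper Savings: (1 + 0.064/2)^2 − 1 = 6.502%
Cobalt Mutual: compounded annually, EAR = 6.600%
The highest effective annual rate is Cobalt Mutual at 6.600%.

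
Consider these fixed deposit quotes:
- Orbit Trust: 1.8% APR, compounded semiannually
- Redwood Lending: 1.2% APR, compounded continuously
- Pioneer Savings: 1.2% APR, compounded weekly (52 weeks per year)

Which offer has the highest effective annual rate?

Orbit Trust

Orbit Trust: (1 + 0.018/2)^2 − 1 = 1.808%
Redwood Lending: e^0.012 − 1 = 1.207%
Pioneer Savings: (1 + 0.012/52)^52 − 1 = 1.207%
The highest effective annual rate is Orbit Trust at 1.808%.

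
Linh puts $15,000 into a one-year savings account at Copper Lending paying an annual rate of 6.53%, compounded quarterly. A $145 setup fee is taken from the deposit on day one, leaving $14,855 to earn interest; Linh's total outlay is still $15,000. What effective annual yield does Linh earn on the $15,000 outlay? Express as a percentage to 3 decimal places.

5.660%

Value after one year: 14,855 × (1 + 0.0653/4)^4 = 14,855 × 1.066917 = $15,849.04.
Effective yield on the $15,000 outlay: 15,849.04 / 15,000 − 1 = 0.056603 = 5.660%.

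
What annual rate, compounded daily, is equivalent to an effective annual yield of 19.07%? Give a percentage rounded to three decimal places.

(1 + r/365)^365 − 1 = 0.1907, so 1 + r/365 = 1.1907^(1/365).
r/365 = 0.000478, so r = 0.174583 = 17.458%.

17.458%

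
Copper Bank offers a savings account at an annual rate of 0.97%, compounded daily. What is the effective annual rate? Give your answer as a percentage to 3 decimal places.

0.975%

EAR = (1 + 0.0097/365)^365 − 1.
= 1.009747 − 1 = 0.975%.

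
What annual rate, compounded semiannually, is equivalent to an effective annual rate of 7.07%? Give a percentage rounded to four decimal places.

(1 + r/2)^2 − 1 = 0.0707, so 1 + r/2 = 1.0707^(1/2).
r/2 = 0.034746, so r = 0.069493 = 6.9493%.

6.9493%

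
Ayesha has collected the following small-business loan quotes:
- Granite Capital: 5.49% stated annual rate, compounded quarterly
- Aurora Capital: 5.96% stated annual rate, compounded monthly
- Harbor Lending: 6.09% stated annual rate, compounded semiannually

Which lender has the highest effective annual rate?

Harbor Lending

Granite Capital: (1 + 0.0549/4)^4 − 1 = 5.604%
Aurora Capital: (1 + 0.0596/12)^12 − 1 = 6.126%
Harbor Lending: (1 + 0.0609/2)^2 − 1 = 6.183%
The highest effective annual rate is Harbor Lending at 6.183%.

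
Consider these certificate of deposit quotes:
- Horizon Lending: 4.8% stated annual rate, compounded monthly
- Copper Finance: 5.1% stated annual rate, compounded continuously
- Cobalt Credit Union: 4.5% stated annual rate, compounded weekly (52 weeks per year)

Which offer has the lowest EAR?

Cobalt Credit Union

Horizon Lending: (1 + 0.048/12)^12 − 1 = 4.907%
Copper Finance: e^0.051 − 1 = 5.232%
Cobalt Credit Union: (1 + 0.045/52)^52 − 1 = 4.601%
The lowest effective annual rate is Cobalt Credit Union at 4.601%.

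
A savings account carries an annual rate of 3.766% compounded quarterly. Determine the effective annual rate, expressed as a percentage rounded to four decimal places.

EAR = (1 + 0.03766/4)^4 − 1.
= (1 + 0.009415)^4 − 1 = 1.038195 − 1 = 3.8195%.

3.8195%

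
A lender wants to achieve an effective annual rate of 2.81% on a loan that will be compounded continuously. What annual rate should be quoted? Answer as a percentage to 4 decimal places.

Continuous: nominal r satisfies e^r − 1 = 0.0281.
r = ln(1 + 0.0281) = ln(1.0281) = 0.027712 = 2.7712%.

2.7712%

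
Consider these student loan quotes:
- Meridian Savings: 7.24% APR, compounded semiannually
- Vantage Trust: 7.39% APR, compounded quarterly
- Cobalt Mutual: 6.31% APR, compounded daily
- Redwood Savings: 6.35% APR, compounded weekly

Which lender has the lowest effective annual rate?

Cobalt Mutual

Meridian Savings: (1 + 0.0724/2)^2 − 1 = 7.371%
Vantage Trust: (1 + 0.0739/4)^4 − 1 = 7.597%
Cobalt Mutual: (1 + 0.0631/365)^365 − 1 = 6.513%
Redwood Savings: (1 + 0.0635/52)^52 − 1 = 6.552%
The lowest effective annual rate is Cobalt Mutual at 6.513%.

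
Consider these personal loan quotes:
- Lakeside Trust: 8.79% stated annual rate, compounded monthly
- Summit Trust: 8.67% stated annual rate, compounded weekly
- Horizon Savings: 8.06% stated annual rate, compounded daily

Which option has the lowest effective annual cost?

Lakeside Trust: (1 + 0.0879/12)^12 − 1 = 9.153%
Summit Trust: (1 + 0.0867/52)^52 − 1 = 9.049%
Horizon Savings: (1 + 0.0806/365)^365 − 1 = 8.393%
The lowest effective annual rate is Horizon Savings at 8.393%.

Horizon Savings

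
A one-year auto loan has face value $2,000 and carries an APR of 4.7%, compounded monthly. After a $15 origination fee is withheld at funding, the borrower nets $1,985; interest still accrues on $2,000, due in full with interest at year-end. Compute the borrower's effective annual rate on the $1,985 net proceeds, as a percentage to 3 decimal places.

5.595%

Amount owed after one year: 2,000 × (1 + 0.047/12)^12 = 2,000 × 1.048026 = $2,096.05.
Effective rate on net proceeds: 2,096.05 / 1,985 − 1 = 0.055945 = 5.595%.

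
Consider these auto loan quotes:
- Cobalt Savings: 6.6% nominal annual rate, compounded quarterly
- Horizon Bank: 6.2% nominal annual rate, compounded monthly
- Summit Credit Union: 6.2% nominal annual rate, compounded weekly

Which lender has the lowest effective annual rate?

Cobalt Savings: (1 + 0.066/4)^4 − 1 = 6.765%
Horizon Bank: (1 + 0.062/12)^12 − 1 = 6.379%
Summit Credit Union: (1 + 0.062/52)^52 − 1 = 6.392%
The lowest effective annual rate is Horizon Bank at 6.379%.

Horizon Bank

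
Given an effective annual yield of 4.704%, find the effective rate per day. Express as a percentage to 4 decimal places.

0.0126%

The per-day rate i satisfies (1 + i)^365 = 1 + 0.04704.
i = 1.04704^(1/365) − 1 = 0.0001259 = 0.0126%.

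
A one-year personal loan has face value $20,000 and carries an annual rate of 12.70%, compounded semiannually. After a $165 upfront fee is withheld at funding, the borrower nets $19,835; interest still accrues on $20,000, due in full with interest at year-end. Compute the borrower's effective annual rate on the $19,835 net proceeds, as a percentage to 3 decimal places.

Amount owed after one year: 20,000 × (1 + 0.1270/2)^2 = 20,000 × 1.131032 = $22,620.64.
Effective rate on net proceeds: 22,620.64 / 19,835 − 1 = 0.140441 = 14.044%.

14.044%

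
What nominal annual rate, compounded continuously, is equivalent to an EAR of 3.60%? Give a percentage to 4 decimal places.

Continuous: nominal r satisfies e^r − 1 = 0.0360.
r = ln(1 + 0.0360) = ln(1.0360) = 0.035367 = 3.5367%.

3.5367%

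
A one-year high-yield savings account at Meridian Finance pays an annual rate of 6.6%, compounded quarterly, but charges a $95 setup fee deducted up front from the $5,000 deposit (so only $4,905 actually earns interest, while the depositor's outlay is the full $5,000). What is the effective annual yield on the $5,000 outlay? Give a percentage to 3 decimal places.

Value after one year: 4,905 × (1 + 0.066/4)^4 = 4,905 × 1.067652 = $5,236.83.
Effective yield on the $5,000 outlay: 5,236.83 / 5,000 − 1 = 0.047366 = 4.737%.

4.737%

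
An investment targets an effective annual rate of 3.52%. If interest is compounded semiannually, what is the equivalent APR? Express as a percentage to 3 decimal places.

3.490%

(1 + r/2)^2 − 1 = 0.0352, so 1 + r/2 = 1.0352^(1/2).
r/2 = 0.017448, so r = 0.034896 = 3.490%.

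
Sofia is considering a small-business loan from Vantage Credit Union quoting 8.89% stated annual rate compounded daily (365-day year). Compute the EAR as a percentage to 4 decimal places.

9.2960%

EAR = (1 + 0.0889/365)^365 − 1.
= 1.092960 − 1 = 9.2960%.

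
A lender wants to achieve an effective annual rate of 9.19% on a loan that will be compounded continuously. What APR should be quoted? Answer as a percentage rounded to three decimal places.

8.792%

Continuous: nominal r satisfies e^r − 1 = 0.0919.
r = ln(1 + 0.0919) = ln(1.0919) = 0.087919 = 8.792%.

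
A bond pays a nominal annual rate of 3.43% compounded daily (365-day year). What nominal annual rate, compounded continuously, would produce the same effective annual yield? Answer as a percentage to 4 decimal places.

EAR = (1 + 0.0343/365)^365 − 1 = 0.034893.
Equivalent continuous rate: r = ln(1 + 0.034893) = 0.034298 = 3.4298%.

3.4298%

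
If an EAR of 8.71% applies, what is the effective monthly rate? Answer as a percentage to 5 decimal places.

The per-month rate i satisfies (1 + i)^12 = 1 + 0.0871.
i = 1.0871^(1/12) − 1 = 0.0069837 = 0.69837%.

0.69837%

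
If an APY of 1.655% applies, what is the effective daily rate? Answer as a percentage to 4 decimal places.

0.0045%

The per-day rate i satisfies (1 + i)^365 = 1 + 0.01655.
i = 1.01655^(1/365) − 1 = 0.0000450 = 0.0045%.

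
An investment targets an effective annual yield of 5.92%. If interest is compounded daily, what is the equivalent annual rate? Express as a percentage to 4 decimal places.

5.7518%

(1 + r/365)^365 − 1 = 0.0592, so 1 + r/365 = 1.0592^(1/365).
r/365 = 0.000158, so r = 0.057518 = 5.7518%.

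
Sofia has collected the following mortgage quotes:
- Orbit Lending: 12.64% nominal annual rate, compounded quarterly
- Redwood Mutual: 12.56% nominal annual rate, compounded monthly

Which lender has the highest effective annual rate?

Redwood Mutual

Orbit Lending: (1 + 0.1264/4)^4 − 1 = 13.252%
Redwood Mutual: (1 + 0.1256/12)^12 − 1 = 13.309%
The highest effective annual rate is Redwood Mutual at 13.309%.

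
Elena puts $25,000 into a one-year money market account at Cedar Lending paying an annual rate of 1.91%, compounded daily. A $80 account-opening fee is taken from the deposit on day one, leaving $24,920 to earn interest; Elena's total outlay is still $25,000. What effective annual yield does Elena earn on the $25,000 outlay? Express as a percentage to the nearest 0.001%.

Value after one year: 24,920 × (1 + 0.0191/365)^365 = 24,920 × 1.019283 = $25,400.53.
Effective yield on the $25,000 outlay: 25,400.53 / 25,000 − 1 = 0.016021 = 1.602%.

1.602%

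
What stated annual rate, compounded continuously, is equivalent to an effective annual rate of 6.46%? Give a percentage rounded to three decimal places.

6.260%

Continuous: nominal r satisfies e^r − 1 = 0.0646.
r = ln(1 + 0.0646) = ln(1.0646) = 0.062599 = 6.260%.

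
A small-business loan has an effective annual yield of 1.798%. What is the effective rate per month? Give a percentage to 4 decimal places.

0.1486%

The per-month rate i satisfies (1 + i)^12 = 1 + 0.01798.
i = 1.01798^(1/12) − 1 = 0.0014861 = 0.1486%.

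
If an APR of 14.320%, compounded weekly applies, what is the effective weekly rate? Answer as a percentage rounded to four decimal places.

0.2754%

With a nominal annual rate compounded weekly, the periodic rate is the nominal rate divided by 52.
i = 0.14320 / 52 = 0.0027538 = 0.2754%.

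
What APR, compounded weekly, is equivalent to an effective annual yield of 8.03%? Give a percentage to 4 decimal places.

7.7296%

(1 + r/52)^52 − 1 = 0.0803, so 1 + r/52 = 1.0803^(1/52).
r/52 = 0.001486, so r = 0.077296 = 7.7296%.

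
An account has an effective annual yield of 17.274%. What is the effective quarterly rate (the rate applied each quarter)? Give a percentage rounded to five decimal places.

The per-quarter rate i satisfies (1 + i)^4 = 1 + 0.17274.
i = 1.17274^(1/4) − 1 = 0.0406398 = 4.06398%.

4.06398%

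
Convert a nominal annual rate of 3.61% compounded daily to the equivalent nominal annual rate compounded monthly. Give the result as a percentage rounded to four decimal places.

EAR = (1 + 0.0361/365)^365 − 1 = 0.036758.
Solve (1 + r/12)^12 = 1.036758: r/12 = 1.036758^(1/12) − 1 = 0.003013, so r = 0.036153 = 3.6153%.

3.6153%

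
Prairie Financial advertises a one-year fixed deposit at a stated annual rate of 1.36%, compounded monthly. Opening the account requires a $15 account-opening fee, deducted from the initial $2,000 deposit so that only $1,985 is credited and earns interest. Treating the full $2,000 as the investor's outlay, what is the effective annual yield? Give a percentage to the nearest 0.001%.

Value after one year: 1,985 × (1 + 0.0136/12)^12 = 1,985 × 1.013685 = $2,012.16.
Effective yield on the $2,000 outlay: 2,012.16 / 2,000 − 1 = 0.006082 = 0.608%.

0.608%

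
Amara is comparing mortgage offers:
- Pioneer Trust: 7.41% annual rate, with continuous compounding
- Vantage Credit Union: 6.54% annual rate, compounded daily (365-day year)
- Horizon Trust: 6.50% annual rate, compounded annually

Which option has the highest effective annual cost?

Pioneer Trust: e^0.0741 − 1 = 7.691%
Vantage Credit Union: (1 + 0.0654/365)^365 − 1 = 6.758%
Horizon Trust: compounded annually, EAR = 6.500%
The highest effective annual rate is Pioneer Trust at 7.691%.

Pioneer Trust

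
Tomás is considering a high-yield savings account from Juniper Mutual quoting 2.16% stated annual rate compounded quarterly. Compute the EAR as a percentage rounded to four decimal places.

EAR = (1 + 0.0216/4)^4 − 1.
= 1.021776 − 1 = 2.1776%.

2.1776%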